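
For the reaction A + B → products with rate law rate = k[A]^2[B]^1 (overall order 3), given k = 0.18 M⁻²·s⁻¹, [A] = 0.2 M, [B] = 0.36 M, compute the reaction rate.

0.002592 M/s

Step 1: The rate law is rate = k[A]^2[B]^1, overall order = 2+1 = 3
Step 2: Substitute values: rate = 0.18 × (0.2)^2 × (0.36)^1
Step 3: rate = 0.18 × 0.04 × 0.36 = 0.002592 M/s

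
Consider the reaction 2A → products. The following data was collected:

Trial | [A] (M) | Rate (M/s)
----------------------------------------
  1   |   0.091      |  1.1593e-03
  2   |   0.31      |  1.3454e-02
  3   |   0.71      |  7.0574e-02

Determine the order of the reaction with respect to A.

second order (2)

Step 1: Compare trials to find order n where rate₂/rate₁ = ([A]₂/[A]₁)^n
Step 2: rate₂/rate₁ = 1.3454e-02/1.1593e-03 = 11.6
Step 3: [A]₂/[A]₁ = 0.31/0.091 = 3.407
Step 4: n = ln(11.6)/ln(3.407) = 2.00 ≈ 2
Step 5: The reaction is second order in A.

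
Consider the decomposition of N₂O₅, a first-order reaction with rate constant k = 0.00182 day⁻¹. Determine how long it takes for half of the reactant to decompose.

380.9 day

Step 1: For a first-order reaction, t₁/₂ = ln(2)/k
Step 2: t₁/₂ = ln(2)/0.00182
Step 3: t₁/₂ = 0.6931/0.00182 = 380.9 day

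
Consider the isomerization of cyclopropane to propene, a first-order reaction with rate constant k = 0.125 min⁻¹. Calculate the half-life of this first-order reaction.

5.545 min

Step 1: For a first-order reaction, t₁/₂ = ln(2)/k
Step 2: t₁/₂ = ln(2)/0.125
Step 3: t₁/₂ = 0.6931/0.125 = 5.545 min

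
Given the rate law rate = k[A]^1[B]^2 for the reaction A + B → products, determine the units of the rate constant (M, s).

M⁻²·s⁻¹

Step 1: Overall order = 1 + 2 = 3.
Step 2: rate has units M·s⁻¹; [A]^1[B]^2 has units M^3.
Step 3: k = rate/([A]^1[B]^2), so units of k = M^(1-3)·s⁻¹ = M⁻²·s⁻¹.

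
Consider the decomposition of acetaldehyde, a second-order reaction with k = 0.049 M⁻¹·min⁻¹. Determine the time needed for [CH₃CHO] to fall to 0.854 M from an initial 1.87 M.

12.98 min

Step 1: For second-order: t = (1/[CH₃CHO] - 1/[CH₃CHO]₀)/k
Step 2: t = (1/0.854 - 1/1.87)/0.049
Step 3: t = (1.171 - 0.5348)/0.049
Step 4: t = 0.6362/0.049 = 12.98 min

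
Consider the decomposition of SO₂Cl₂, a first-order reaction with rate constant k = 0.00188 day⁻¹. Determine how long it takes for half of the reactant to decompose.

368.7 day

Step 1: For a first-order reaction, t₁/₂ = ln(2)/k
Step 2: t₁/₂ = ln(2)/0.00188
Step 3: t₁/₂ = 0.6931/0.00188 = 368.7 day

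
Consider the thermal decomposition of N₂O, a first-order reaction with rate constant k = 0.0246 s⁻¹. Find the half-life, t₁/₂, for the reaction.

28.18 s

Step 1: For a first-order reaction, t₁/₂ = ln(2)/k
Step 2: t₁/₂ = ln(2)/0.0246
Step 3: t₁/₂ = 0.6931/0.0246 = 28.18 s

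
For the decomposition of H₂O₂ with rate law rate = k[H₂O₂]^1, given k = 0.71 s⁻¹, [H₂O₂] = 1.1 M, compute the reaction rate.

0.781 M/s

Step 1: Identify the rate law: rate = k[H₂O₂]^1
Step 2: Substitute values: rate = 0.71 × (1.1)^1
Step 3: Calculate: rate = 0.71 × 1.1 = 0.781 M/s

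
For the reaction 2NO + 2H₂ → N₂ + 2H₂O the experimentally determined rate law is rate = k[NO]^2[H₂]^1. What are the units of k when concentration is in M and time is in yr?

M⁻²·yr⁻¹

Step 1: Overall order = 2 + 1 = 3.
Step 2: rate has units M·yr⁻¹; [NO]^2[H₂]^1 has units M^3.
Step 3: k = rate/([NO]^2[H₂]^1), so units of k = M^(1-3)·yr⁻¹ = M⁻²·yr⁻¹.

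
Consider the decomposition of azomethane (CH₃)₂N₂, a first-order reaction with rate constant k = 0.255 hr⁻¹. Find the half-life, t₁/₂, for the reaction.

2.718 hr

Step 1: For a first-order reaction, t₁/₂ = ln(2)/k
Step 2: t₁/₂ = ln(2)/0.255
Step 3: t₁/₂ = 0.6931/0.255 = 2.718 hr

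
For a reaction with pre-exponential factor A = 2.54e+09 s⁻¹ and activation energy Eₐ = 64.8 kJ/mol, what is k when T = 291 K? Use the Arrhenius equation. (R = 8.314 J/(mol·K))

5.93e-03 s⁻¹

Step 1: Use the Arrhenius equation: k = A × exp(-Eₐ/RT)
Step 2: Convert Eₐ to J/mol: 64.8 kJ/mol = 64800 J/mol
Step 3: Calculate the exponent: -Eₐ/(RT) = -64800/(8.314 × 291) = -26.78379
Step 4: k = 2.54e+09 × exp(-26.78379)
Step 5: k = 2.54e+09 × 2.33318e-12 = 5.9263e-03 s⁻¹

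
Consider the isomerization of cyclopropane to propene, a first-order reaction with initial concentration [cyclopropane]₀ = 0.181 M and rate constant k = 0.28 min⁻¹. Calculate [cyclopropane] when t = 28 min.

7.125e-05 M

Step 1: For a first-order reaction: [cyclopropane] = [cyclopropane]₀ × e^(-kt)
Step 2: [cyclopropane] = 0.181 × e^(-0.28 × 28)
Step 3: [cyclopropane] = 0.181 × e^(-7.84)
Step 4: [cyclopropane] = 0.181 × 0.000393669 = 7.125e-05 M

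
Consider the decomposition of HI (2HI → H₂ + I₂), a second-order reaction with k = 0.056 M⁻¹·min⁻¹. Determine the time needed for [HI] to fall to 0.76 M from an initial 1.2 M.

8.615 min

Step 1: For second-order: t = (1/[HI] - 1/[HI]₀)/k
Step 2: t = (1/0.76 - 1/1.2)/0.056
Step 3: t = (1.316 - 0.8333)/0.056
Step 4: t = 0.4825/0.056 = 8.615 min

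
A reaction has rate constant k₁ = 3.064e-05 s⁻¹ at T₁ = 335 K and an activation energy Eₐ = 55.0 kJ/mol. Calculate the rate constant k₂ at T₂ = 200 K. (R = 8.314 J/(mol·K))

4.982e-11 s⁻¹

Step 1: Use the two-temperature Arrhenius form: ln(k₂/k₁) = -Eₐ/R × (1/T₂ - 1/T₁)
Step 2: Convert Eₐ to J/mol: 55.0 kJ/mol = 55000 J/mol
Step 3: 1/T₂ - 1/T₁ = 1/200 - 1/335 = 2.014925e-03 K⁻¹
Step 4: ln(k₂/k₁) = -55000/8.314 × 2.014925e-03 = -13.32943
Step 5: k₂ = k₁ × exp(-13.32943) = 3.064e-05 × 1.62593e-06 = 4.982e-11 s⁻¹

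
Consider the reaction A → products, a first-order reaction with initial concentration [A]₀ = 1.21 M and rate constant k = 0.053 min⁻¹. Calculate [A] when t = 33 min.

0.2105 M

Step 1: For a first-order reaction: [A] = [A]₀ × e^(-kt)
Step 2: [A] = 1.21 × e^(-0.053 × 33)
Step 3: [A] = 1.21 × e^(-1.749)
Step 4: [A] = 1.21 × 0.173948 = 0.2105 M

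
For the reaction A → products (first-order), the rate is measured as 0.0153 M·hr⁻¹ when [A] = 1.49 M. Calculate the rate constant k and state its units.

0.01027 hr⁻¹

Step 1: rate = k[A]^1, so k = rate / [A]^1.
Step 2: k = 0.0153 / (1.49)^1 = 0.0153 / 1.49.
Step 3: k = 0.01027 hr⁻¹.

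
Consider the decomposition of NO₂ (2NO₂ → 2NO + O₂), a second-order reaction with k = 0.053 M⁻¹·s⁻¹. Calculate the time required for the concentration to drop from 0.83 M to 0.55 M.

11.57 s

Step 1: For second-order: t = (1/[NO₂] - 1/[NO₂]₀)/k
Step 2: t = (1/0.55 - 1/0.83)/0.053
Step 3: t = (1.818 - 1.205)/0.053
Step 4: t = 0.6134/0.053 = 11.57 s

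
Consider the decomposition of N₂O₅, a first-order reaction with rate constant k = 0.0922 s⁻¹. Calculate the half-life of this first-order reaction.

7.518 s

Step 1: For a first-order reaction, t₁/₂ = ln(2)/k
Step 2: t₁/₂ = ln(2)/0.0922
Step 3: t₁/₂ = 0.6931/0.0922 = 7.518 s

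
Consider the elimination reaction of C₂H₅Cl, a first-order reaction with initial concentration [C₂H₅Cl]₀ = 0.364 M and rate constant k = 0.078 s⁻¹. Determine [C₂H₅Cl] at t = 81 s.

0.0006565 M

Step 1: For a first-order reaction: [C₂H₅Cl] = [C₂H₅Cl]₀ × e^(-kt)
Step 2: [C₂H₅Cl] = 0.364 × e^(-0.078 × 81)
Step 3: [C₂H₅Cl] = 0.364 × e^(-6.318)
Step 4: [C₂H₅Cl] = 0.364 × 0.00180355 = 0.0006565 M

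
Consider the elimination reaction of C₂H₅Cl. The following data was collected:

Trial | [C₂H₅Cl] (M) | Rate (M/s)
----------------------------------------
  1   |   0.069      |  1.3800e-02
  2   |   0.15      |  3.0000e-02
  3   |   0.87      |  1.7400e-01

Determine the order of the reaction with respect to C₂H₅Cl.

first order (1)

Step 1: Compare trials to find order n where rate₂/rate₁ = ([C₂H₅Cl]₂/[C₂H₅Cl]₁)^n
Step 2: rate₂/rate₁ = 3.0000e-02/1.3800e-02 = 2.174
Step 3: [C₂H₅Cl]₂/[C₂H₅Cl]₁ = 0.15/0.069 = 2.174
Step 4: n = ln(2.174)/ln(2.174) = 1.00 ≈ 1
Step 5: The reaction is first order in C₂H₅Cl.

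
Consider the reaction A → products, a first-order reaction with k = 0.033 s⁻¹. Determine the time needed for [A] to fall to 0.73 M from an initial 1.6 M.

23.78 s

Step 1: For first-order: t = ln([A]₀/[A])/k
Step 2: t = ln(1.6/0.73)/0.033
Step 3: t = ln(2.192)/0.033
Step 4: t = 0.7847/0.033 = 23.78 s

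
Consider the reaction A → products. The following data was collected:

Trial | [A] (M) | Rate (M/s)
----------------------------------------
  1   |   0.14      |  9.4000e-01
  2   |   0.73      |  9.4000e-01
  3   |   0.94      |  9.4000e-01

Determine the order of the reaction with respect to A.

zeroth order (0)

Step 1: Compare trials - when concentration changes, rate stays constant.
Step 2: rate₂/rate₁ = 9.4000e-01/9.4000e-01 = 1
Step 3: [A]₂/[A]₁ = 0.73/0.14 = 5.214
Step 4: Since rate ratio ≈ (conc ratio)^0, the reaction is zeroth order.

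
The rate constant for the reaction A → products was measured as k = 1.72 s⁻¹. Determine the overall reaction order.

first order (1)

Step 1: The units of k for an nth-order reaction are (concentration)^(1-n)·(time)⁻¹.
Step 2: Here k has units s⁻¹, so the concentration exponent is 0.
Step 3: 1 - n = 0 ⇒ n = 1. The reaction is first order.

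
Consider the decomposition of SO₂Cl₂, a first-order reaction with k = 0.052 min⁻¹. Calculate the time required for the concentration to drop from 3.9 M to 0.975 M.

26.66 min

Step 1: For first-order: t = ln([SO₂Cl₂]₀/[SO₂Cl₂])/k
Step 2: t = ln(3.9/0.975)/0.052
Step 3: t = ln(4)/0.052
Step 4: t = 1.386/0.052 = 26.66 min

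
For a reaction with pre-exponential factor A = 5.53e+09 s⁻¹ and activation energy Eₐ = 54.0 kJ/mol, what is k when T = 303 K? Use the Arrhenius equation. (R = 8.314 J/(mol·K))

2.71e+00 s⁻¹

Step 1: Use the Arrhenius equation: k = A × exp(-Eₐ/RT)
Step 2: Convert Eₐ to J/mol: 54.0 kJ/mol = 54000 J/mol
Step 3: Calculate the exponent: -Eₐ/(RT) = -54000/(8.314 × 303) = -21.43587
Step 4: k = 5.53e+09 × exp(-21.43587)
Step 5: k = 5.53e+09 × 4.90366e-10 = 2.7117e+00 s⁻¹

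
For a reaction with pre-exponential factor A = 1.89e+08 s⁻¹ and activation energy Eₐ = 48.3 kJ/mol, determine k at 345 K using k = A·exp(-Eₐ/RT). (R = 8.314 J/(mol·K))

9.19e+00 s⁻¹

Step 1: Use the Arrhenius equation: k = A × exp(-Eₐ/RT)
Step 2: Convert Eₐ to J/mol: 48.3 kJ/mol = 48300 J/mol
Step 3: Calculate the exponent: -Eₐ/(RT) = -48300/(8.314 × 345) = -16.83907
Step 4: k = 1.89e+08 × exp(-16.83907)
Step 5: k = 1.89e+08 × 4.86278e-08 = 9.1907e+00 s⁻¹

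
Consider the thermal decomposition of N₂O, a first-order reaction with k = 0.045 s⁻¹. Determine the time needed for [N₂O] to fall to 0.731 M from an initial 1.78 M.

19.78 s

Step 1: For first-order: t = ln([N₂O]₀/[N₂O])/k
Step 2: t = ln(1.78/0.731)/0.045
Step 3: t = ln(2.435)/0.045
Step 4: t = 0.89/0.045 = 19.78 s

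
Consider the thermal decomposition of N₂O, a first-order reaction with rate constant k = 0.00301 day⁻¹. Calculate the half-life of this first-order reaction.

230.3 day

Step 1: For a first-order reaction, t₁/₂ = ln(2)/k
Step 2: t₁/₂ = ln(2)/0.00301
Step 3: t₁/₂ = 0.6931/0.00301 = 230.3 day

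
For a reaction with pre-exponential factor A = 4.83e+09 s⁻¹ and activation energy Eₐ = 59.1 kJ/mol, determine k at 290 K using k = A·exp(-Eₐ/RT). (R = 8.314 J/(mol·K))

1.09e-01 s⁻¹

Step 1: Use the Arrhenius equation: k = A × exp(-Eₐ/RT)
Step 2: Convert Eₐ to J/mol: 59.1 kJ/mol = 59100 J/mol
Step 3: Calculate the exponent: -Eₐ/(RT) = -59100/(8.314 × 290) = -24.51204
Step 4: k = 4.83e+09 × exp(-24.51204)
Step 5: k = 4.83e+09 × 2.26233e-11 = 1.0927e-01 s⁻¹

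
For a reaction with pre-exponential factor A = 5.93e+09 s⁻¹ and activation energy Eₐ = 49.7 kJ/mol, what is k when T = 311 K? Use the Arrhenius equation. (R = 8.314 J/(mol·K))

2.66e+01 s⁻¹

Step 1: Use the Arrhenius equation: k = A × exp(-Eₐ/RT)
Step 2: Convert Eₐ to J/mol: 49.7 kJ/mol = 49700 J/mol
Step 3: Calculate the exponent: -Eₐ/(RT) = -49700/(8.314 × 311) = -19.22144
Step 4: k = 5.93e+09 × exp(-19.22144)
Step 5: k = 5.93e+09 × 4.48988e-09 = 2.6625e+01 s⁻¹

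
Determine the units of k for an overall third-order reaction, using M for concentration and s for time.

M⁻²·s⁻¹

Step 1: For overall order n, rate = k × (concentration)^n.
Step 2: Rate has units M·s⁻¹; concentration term has units M^3.
Step 3: k = rate / (concentration)^n, so units of k = M^(1-3)·s⁻¹ = M⁻²·s⁻¹.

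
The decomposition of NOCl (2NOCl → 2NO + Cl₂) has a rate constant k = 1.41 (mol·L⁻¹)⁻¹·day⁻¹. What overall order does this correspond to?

second order (2)

Step 1: The units of k for an nth-order reaction are (concentration)^(1-n)·(time)⁻¹.
Step 2: Here k has units (mol·L⁻¹)⁻¹·day⁻¹, so the concentration exponent is -1.
Step 3: 1 - n = -1 ⇒ n = 2. The reaction is second order.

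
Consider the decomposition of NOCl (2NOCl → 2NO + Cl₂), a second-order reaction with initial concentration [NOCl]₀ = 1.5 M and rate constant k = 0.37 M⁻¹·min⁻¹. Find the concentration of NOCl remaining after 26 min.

0.09721 M

Step 1: For a second-order reaction: 1/[NOCl] = 1/[NOCl]₀ + kt
Step 2: 1/[NOCl] = 1/1.5 + 0.37 × 26
Step 3: 1/[NOCl] = 0.6667 + 9.62 = 10.29
Step 4: [NOCl] = 1/10.29 = 0.09721 M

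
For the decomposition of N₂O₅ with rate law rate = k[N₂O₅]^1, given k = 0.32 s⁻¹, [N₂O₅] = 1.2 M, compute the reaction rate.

0.384 M/s

Step 1: Identify the rate law: rate = k[N₂O₅]^1
Step 2: Substitute values: rate = 0.32 × (1.2)^1
Step 3: Calculate: rate = 0.32 × 1.2 = 0.384 M/s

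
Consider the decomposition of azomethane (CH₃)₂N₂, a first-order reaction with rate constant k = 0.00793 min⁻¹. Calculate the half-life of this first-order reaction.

87.41 min

Step 1: For a first-order reaction, t₁/₂ = ln(2)/k
Step 2: t₁/₂ = ln(2)/0.00793
Step 3: t₁/₂ = 0.6931/0.00793 = 87.41 min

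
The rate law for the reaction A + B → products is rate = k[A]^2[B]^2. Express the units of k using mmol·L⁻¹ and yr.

(mmol·L⁻¹)⁻³·yr⁻¹

Step 1: Overall order = 2 + 2 = 4.
Step 2: rate has units mmol·L⁻¹·yr⁻¹; [A]^2[B]^2 has units (mmol·L⁻¹)^4.
Step 3: k = rate/([A]^2[B]^2), so units of k = (mmol·L⁻¹)^(1-4)·yr⁻¹ = (mmol·L⁻¹)⁻³·yr⁻¹.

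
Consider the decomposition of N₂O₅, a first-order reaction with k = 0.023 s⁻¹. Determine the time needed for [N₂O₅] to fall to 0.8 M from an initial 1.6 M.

30.14 s

Step 1: For first-order: t = ln([N₂O₅]₀/[N₂O₅])/k
Step 2: t = ln(1.6/0.8)/0.023
Step 3: t = ln(2)/0.023
Step 4: t = 0.6931/0.023 = 30.14 s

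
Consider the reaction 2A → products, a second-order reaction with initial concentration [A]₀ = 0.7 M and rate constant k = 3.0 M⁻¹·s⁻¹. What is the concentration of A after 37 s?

0.008895 M

Step 1: For a second-order reaction: 1/[A] = 1/[A]₀ + kt
Step 2: 1/[A] = 1/0.7 + 3.0 × 37
Step 3: 1/[A] = 1.429 + 111 = 112.4
Step 4: [A] = 1/112.4 = 0.008895 M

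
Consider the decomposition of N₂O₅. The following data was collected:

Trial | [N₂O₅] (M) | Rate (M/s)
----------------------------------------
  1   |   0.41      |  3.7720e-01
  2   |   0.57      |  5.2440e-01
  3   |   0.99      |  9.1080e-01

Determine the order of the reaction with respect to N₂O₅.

first order (1)

Step 1: Compare trials to find order n where rate₂/rate₁ = ([N₂O₅]₂/[N₂O₅]₁)^n
Step 2: rate₂/rate₁ = 5.2440e-01/3.7720e-01 = 1.39
Step 3: [N₂O₅]₂/[N₂O₅]₁ = 0.57/0.41 = 1.39
Step 4: n = ln(1.39)/ln(1.39) = 1.00 ≈ 1
Step 5: The reaction is first order in N₂O₅.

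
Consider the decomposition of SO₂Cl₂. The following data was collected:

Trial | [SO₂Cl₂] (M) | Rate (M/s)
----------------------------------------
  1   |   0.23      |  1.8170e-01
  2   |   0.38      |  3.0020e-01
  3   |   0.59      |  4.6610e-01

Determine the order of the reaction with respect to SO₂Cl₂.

first order (1)

Step 1: Compare trials to find order n where rate₂/rate₁ = ([SO₂Cl₂]₂/[SO₂Cl₂]₁)^n
Step 2: rate₂/rate₁ = 3.0020e-01/1.8170e-01 = 1.652
Step 3: [SO₂Cl₂]₂/[SO₂Cl₂]₁ = 0.38/0.23 = 1.652
Step 4: n = ln(1.652)/ln(1.652) = 1.00 ≈ 1
Step 5: The reaction is first order in SO₂Cl₂.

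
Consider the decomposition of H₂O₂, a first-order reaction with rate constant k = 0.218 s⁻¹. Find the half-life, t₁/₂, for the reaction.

3.18 s

Step 1: For a first-order reaction, t₁/₂ = ln(2)/k
Step 2: t₁/₂ = ln(2)/0.218
Step 3: t₁/₂ = 0.6931/0.218 = 3.18 s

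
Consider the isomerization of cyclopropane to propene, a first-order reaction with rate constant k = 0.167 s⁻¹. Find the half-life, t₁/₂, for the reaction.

4.151 s

Step 1: For a first-order reaction, t₁/₂ = ln(2)/k
Step 2: t₁/₂ = ln(2)/0.167
Step 3: t₁/₂ = 0.6931/0.167 = 4.151 s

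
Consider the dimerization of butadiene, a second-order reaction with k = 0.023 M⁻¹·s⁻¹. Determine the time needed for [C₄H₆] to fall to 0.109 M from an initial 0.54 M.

318.4 s

Step 1: For second-order: t = (1/[C₄H₆] - 1/[C₄H₆]₀)/k
Step 2: t = (1/0.109 - 1/0.54)/0.023
Step 3: t = (9.174 - 1.852)/0.023
Step 4: t = 7.322/0.023 = 318.4 s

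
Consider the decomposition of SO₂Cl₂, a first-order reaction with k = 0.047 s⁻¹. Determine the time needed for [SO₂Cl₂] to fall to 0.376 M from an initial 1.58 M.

30.54 s

Step 1: For first-order: t = ln([SO₂Cl₂]₀/[SO₂Cl₂])/k
Step 2: t = ln(1.58/0.376)/0.047
Step 3: t = ln(4.202)/0.047
Step 4: t = 1.436/0.047 = 30.54 s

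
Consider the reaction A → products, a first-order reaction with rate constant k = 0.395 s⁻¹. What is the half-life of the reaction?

1.755 s

Step 1: For a first-order reaction, t₁/₂ = ln(2)/k
Step 2: t₁/₂ = ln(2)/0.395
Step 3: t₁/₂ = 0.6931/0.395 = 1.755 s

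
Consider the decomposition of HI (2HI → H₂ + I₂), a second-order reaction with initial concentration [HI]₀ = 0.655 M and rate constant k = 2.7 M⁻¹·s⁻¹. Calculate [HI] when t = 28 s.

0.01297 M

Step 1: For a second-order reaction: 1/[HI] = 1/[HI]₀ + kt
Step 2: 1/[HI] = 1/0.655 + 2.7 × 28
Step 3: 1/[HI] = 1.527 + 75.6 = 77.13
Step 4: [HI] = 1/77.13 = 0.01297 M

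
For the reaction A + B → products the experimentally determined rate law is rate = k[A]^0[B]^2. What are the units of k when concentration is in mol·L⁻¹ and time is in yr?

(mol·L⁻¹)⁻¹·yr⁻¹

Step 1: Overall order = 0 + 2 = 2.
Step 2: rate has units mol·L⁻¹·yr⁻¹; [A]^0[B]^2 has units (mol·L⁻¹)^2.
Step 3: k = rate/([A]^0[B]^2), so units of k = (mol·L⁻¹)^(1-2)·yr⁻¹ = (mol·L⁻¹)⁻¹·yr⁻¹.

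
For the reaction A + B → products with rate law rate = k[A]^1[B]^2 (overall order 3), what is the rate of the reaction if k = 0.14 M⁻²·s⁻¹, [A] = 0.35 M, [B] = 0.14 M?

0.0009604 M/s

Step 1: The rate law is rate = k[A]^1[B]^2, overall order = 1+2 = 3
Step 2: Substitute values: rate = 0.14 × (0.35)^1 × (0.14)^2
Step 3: rate = 0.14 × 0.35 × 0.0196 = 0.0009604 M/s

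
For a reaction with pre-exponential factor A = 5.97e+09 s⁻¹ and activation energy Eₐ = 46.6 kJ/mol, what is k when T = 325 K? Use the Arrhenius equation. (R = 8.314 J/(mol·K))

1.93e+02 s⁻¹

Step 1: Use the Arrhenius equation: k = A × exp(-Eₐ/RT)
Step 2: Convert Eₐ to J/mol: 46.6 kJ/mol = 46600 J/mol
Step 3: Calculate the exponent: -Eₐ/(RT) = -46600/(8.314 × 325) = -17.24616
Step 4: k = 5.97e+09 × exp(-17.24616)
Step 5: k = 5.97e+09 × 3.23659e-08 = 1.9322e+02 s⁻¹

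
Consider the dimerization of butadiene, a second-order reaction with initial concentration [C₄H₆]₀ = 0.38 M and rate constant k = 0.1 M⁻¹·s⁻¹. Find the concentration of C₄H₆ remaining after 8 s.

0.2914 M

Step 1: For a second-order reaction: 1/[C₄H₆] = 1/[C₄H₆]₀ + kt
Step 2: 1/[C₄H₆] = 1/0.38 + 0.1 × 8
Step 3: 1/[C₄H₆] = 2.632 + 0.8 = 3.432
Step 4: [C₄H₆] = 1/3.432 = 0.2914 M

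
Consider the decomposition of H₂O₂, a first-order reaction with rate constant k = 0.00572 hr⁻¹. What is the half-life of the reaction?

121.2 hr

Step 1: For a first-order reaction, t₁/₂ = ln(2)/k
Step 2: t₁/₂ = ln(2)/0.00572
Step 3: t₁/₂ = 0.6931/0.00572 = 121.2 hr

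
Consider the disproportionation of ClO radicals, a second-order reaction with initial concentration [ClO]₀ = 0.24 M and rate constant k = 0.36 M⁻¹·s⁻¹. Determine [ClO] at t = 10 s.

0.1288 M

Step 1: For a second-order reaction: 1/[ClO] = 1/[ClO]₀ + kt
Step 2: 1/[ClO] = 1/0.24 + 0.36 × 10
Step 3: 1/[ClO] = 4.167 + 3.6 = 7.767
Step 4: [ClO] = 1/7.767 = 0.1288 M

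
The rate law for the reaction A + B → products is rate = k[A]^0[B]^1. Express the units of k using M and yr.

yr⁻¹

Step 1: Overall order = 0 + 1 = 1.
Step 2: rate has units M·yr⁻¹; [A]^0[B]^1 has units M^1.
Step 3: k = rate/([A]^0[B]^1), so units of k = M^(1-1)·yr⁻¹ = yr⁻¹.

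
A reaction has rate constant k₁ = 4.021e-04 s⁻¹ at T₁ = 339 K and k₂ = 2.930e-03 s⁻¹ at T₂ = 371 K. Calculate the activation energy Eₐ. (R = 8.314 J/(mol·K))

64.9 kJ/mol

Step 1: Use the two-temperature Arrhenius form: ln(k₂/k₁) = -Eₐ/R × (1/T₂ - 1/T₁)
Step 2: ln(k₂/k₁) = ln(2.930e-03/4.021e-04) = ln(7.28674) = 1.98606
Step 3: 1/T₂ - 1/T₁ = 1/371 - 1/339 = -2.544347e-04 K⁻¹
Step 4: Eₐ = -R × ln(k₂/k₁) / (1/T₂ - 1/T₁) = -8.314 × 1.98606 / -2.544347e-04
Step 5: Eₐ = 6.4897e+04 J/mol = 64.9 kJ/mol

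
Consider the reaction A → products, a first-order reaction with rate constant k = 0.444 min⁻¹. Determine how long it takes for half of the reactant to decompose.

1.561 min

Step 1: For a first-order reaction, t₁/₂ = ln(2)/k
Step 2: t₁/₂ = ln(2)/0.444
Step 3: t₁/₂ = 0.6931/0.444 = 1.561 min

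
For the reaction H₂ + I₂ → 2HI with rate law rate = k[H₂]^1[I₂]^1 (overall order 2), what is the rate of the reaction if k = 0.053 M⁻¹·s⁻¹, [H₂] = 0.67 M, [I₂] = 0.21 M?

0.007457 M/s

Step 1: The rate law is rate = k[H₂]^1[I₂]^1, overall order = 1+1 = 2
Step 2: Substitute values: rate = 0.053 × (0.67)^1 × (0.21)^1
Step 3: rate = 0.053 × 0.67 × 0.21 = 0.0074571 M/s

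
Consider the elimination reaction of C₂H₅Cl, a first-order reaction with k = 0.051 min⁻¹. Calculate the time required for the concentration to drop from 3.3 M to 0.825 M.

27.18 min

Step 1: For first-order: t = ln([C₂H₅Cl]₀/[C₂H₅Cl])/k
Step 2: t = ln(3.3/0.825)/0.051
Step 3: t = ln(4)/0.051
Step 4: t = 1.386/0.051 = 27.18 min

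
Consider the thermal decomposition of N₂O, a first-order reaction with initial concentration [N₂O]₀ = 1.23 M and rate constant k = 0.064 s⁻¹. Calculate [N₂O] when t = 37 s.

0.1152 M

Step 1: For a first-order reaction: [N₂O] = [N₂O]₀ × e^(-kt)
Step 2: [N₂O] = 1.23 × e^(-0.064 × 37)
Step 3: [N₂O] = 1.23 × e^(-2.368)
Step 4: [N₂O] = 1.23 × 0.0936679 = 0.1152 M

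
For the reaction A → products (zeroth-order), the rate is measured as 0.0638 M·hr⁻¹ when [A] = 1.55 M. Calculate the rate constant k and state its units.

0.0638 M·hr⁻¹

Step 1: For a zeroth-order reaction, rate = k (independent of concentration).
Step 2: k = rate = 0.0638 M·hr⁻¹.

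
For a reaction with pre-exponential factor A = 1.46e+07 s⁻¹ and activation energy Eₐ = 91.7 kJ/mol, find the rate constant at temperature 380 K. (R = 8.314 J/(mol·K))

3.62e-06 s⁻¹

Step 1: Use the Arrhenius equation: k = A × exp(-Eₐ/RT)
Step 2: Convert Eₐ to J/mol: 91.7 kJ/mol = 91700 J/mol
Step 3: Calculate the exponent: -Eₐ/(RT) = -91700/(8.314 × 380) = -29.02523
Step 4: k = 1.46e+07 × exp(-29.02523)
Step 5: k = 1.46e+07 × 2.48029e-13 = 3.6212e-06 s⁻¹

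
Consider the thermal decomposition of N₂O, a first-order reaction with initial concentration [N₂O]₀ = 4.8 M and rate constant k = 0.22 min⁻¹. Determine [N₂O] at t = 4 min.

1.991 M

Step 1: For a first-order reaction: [N₂O] = [N₂O]₀ × e^(-kt)
Step 2: [N₂O] = 4.8 × e^(-0.22 × 4)
Step 3: [N₂O] = 4.8 × e^(-0.88)
Step 4: [N₂O] = 4.8 × 0.414783 = 1.991 M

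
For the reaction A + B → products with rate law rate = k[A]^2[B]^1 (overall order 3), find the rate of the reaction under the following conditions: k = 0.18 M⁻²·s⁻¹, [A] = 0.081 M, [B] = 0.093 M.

0.0001098 M/s

Step 1: The rate law is rate = k[A]^2[B]^1, overall order = 2+1 = 3
Step 2: Substitute values: rate = 0.18 × (0.081)^2 × (0.093)^1
Step 3: rate = 0.18 × 0.006561 × 0.093 = 0.000109831 M/s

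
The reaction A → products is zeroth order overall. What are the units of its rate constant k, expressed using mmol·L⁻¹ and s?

mmol·L⁻¹·s⁻¹

Step 1: For overall order n, rate = k × (concentration)^n.
Step 2: Rate has units mmol·L⁻¹·s⁻¹; concentration term has units (mmol·L⁻¹)^0.
Step 3: k = rate / (concentration)^n, so units of k = (mmol·L⁻¹)^(1-0)·s⁻¹ = mmol·L⁻¹·s⁻¹.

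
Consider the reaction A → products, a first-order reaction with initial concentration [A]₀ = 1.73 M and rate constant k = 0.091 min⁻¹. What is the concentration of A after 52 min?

0.01524 M

Step 1: For a first-order reaction: [A] = [A]₀ × e^(-kt)
Step 2: [A] = 1.73 × e^(-0.091 × 52)
Step 3: [A] = 1.73 × e^(-4.732)
Step 4: [A] = 1.73 × 0.00880884 = 0.01524 M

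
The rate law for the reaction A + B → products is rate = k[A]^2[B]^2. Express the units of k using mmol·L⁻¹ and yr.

(mmol·L⁻¹)⁻³·yr⁻¹

Step 1: Overall order = 2 + 2 = 4.
Step 2: rate has units mmol·L⁻¹·yr⁻¹; [A]^2[B]^2 has units (mmol·L⁻¹)^4.
Step 3: k = rate/([A]^2[B]^2), so units of k = (mmol·L⁻¹)^(1-4)·yr⁻¹ = (mmol·L⁻¹)⁻³·yr⁻¹.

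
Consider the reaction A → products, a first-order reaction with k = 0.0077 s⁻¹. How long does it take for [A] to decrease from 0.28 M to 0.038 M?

259.4 s

Step 1: For first-order: t = ln([A]₀/[A])/k
Step 2: t = ln(0.28/0.038)/0.0077
Step 3: t = ln(7.368)/0.0077
Step 4: t = 1.997/0.0077 = 259.4 s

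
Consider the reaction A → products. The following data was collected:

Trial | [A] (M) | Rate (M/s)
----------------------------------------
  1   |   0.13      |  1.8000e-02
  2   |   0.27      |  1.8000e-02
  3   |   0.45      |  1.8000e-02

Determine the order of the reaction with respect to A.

zeroth order (0)

Step 1: Compare trials - when concentration changes, rate stays constant.
Step 2: rate₂/rate₁ = 1.8000e-02/1.8000e-02 = 1
Step 3: [A]₂/[A]₁ = 0.27/0.13 = 2.077
Step 4: Since rate ratio ≈ (conc ratio)^0, the reaction is zeroth order.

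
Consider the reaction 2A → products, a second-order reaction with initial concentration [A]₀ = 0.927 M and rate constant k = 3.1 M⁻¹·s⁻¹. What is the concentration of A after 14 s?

0.02248 M

Step 1: For a second-order reaction: 1/[A] = 1/[A]₀ + kt
Step 2: 1/[A] = 1/0.927 + 3.1 × 14
Step 3: 1/[A] = 1.079 + 43.4 = 44.48
Step 4: [A] = 1/44.48 = 0.02248 M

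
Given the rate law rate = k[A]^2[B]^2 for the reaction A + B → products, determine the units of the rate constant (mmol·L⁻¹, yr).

(mmol·L⁻¹)⁻³·yr⁻¹

Step 1: Overall order = 2 + 2 = 4.
Step 2: rate has units mmol·L⁻¹·yr⁻¹; [A]^2[B]^2 has units (mmol·L⁻¹)^4.
Step 3: k = rate/([A]^2[B]^2), so units of k = (mmol·L⁻¹)^(1-4)·yr⁻¹ = (mmol·L⁻¹)⁻³·yr⁻¹.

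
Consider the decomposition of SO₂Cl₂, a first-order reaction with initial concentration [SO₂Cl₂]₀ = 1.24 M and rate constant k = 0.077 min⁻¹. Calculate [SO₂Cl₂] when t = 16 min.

0.3617 M

Step 1: For a first-order reaction: [SO₂Cl₂] = [SO₂Cl₂]₀ × e^(-kt)
Step 2: [SO₂Cl₂] = 1.24 × e^(-0.077 × 16)
Step 3: [SO₂Cl₂] = 1.24 × e^(-1.232)
Step 4: [SO₂Cl₂] = 1.24 × 0.291709 = 0.3617 M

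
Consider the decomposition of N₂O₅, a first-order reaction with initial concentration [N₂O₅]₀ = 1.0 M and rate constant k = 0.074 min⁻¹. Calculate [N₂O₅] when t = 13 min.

0.3821 M

Step 1: For a first-order reaction: [N₂O₅] = [N₂O₅]₀ × e^(-kt)
Step 2: [N₂O₅] = 1.0 × e^(-0.074 × 13)
Step 3: [N₂O₅] = 1.0 × e^(-0.962)
Step 4: [N₂O₅] = 1.0 × 0.382128 = 0.3821 M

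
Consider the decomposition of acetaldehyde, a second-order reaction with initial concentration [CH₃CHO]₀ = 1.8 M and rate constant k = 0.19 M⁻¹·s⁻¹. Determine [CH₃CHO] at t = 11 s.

0.378 M

Step 1: For a second-order reaction: 1/[CH₃CHO] = 1/[CH₃CHO]₀ + kt
Step 2: 1/[CH₃CHO] = 1/1.8 + 0.19 × 11
Step 3: 1/[CH₃CHO] = 0.5556 + 2.09 = 2.646
Step 4: [CH₃CHO] = 1/2.646 = 0.378 M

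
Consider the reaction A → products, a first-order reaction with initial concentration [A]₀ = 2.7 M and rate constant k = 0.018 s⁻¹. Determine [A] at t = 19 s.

1.918 M

Step 1: For a first-order reaction: [A] = [A]₀ × e^(-kt)
Step 2: [A] = 2.7 × e^(-0.018 × 19)
Step 3: [A] = 2.7 × e^(-0.342)
Step 4: [A] = 2.7 × 0.710348 = 1.918 M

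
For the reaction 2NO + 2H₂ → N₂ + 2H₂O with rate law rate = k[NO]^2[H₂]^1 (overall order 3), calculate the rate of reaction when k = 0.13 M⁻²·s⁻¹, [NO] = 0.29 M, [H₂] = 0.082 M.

0.0008965 M/s

Step 1: The rate law is rate = k[NO]^2[H₂]^1, overall order = 2+1 = 3
Step 2: Substitute values: rate = 0.13 × (0.29)^2 × (0.082)^1
Step 3: rate = 0.13 × 0.0841 × 0.082 = 0.000896506 M/s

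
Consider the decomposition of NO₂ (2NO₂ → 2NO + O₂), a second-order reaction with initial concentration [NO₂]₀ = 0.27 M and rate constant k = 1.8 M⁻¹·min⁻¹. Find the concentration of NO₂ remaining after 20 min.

0.02519 M

Step 1: For a second-order reaction: 1/[NO₂] = 1/[NO₂]₀ + kt
Step 2: 1/[NO₂] = 1/0.27 + 1.8 × 20
Step 3: 1/[NO₂] = 3.704 + 36 = 39.7
Step 4: [NO₂] = 1/39.7 = 0.02519 M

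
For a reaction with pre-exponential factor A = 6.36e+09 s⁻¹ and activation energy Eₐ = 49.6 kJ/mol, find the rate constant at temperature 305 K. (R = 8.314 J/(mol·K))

2.04e+01 s⁻¹

Step 1: Use the Arrhenius equation: k = A × exp(-Eₐ/RT)
Step 2: Convert Eₐ to J/mol: 49.6 kJ/mol = 49600 J/mol
Step 3: Calculate the exponent: -Eₐ/(RT) = -49600/(8.314 × 305) = -19.56013
Step 4: k = 6.36e+09 × exp(-19.56013)
Step 5: k = 6.36e+09 × 3.19995e-09 = 2.0352e+01 s⁻¹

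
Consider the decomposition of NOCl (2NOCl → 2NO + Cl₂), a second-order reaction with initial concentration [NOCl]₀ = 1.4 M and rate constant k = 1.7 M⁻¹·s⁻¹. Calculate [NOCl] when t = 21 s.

0.02746 M

Step 1: For a second-order reaction: 1/[NOCl] = 1/[NOCl]₀ + kt
Step 2: 1/[NOCl] = 1/1.4 + 1.7 × 21
Step 3: 1/[NOCl] = 0.7143 + 35.7 = 36.41
Step 4: [NOCl] = 1/36.41 = 0.02746 M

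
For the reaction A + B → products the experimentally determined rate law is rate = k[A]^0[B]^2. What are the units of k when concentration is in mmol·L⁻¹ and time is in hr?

(mmol·L⁻¹)⁻¹·hr⁻¹

Step 1: Overall order = 0 + 2 = 2.
Step 2: rate has units mmol·L⁻¹·hr⁻¹; [A]^0[B]^2 has units (mmol·L⁻¹)^2.
Step 3: k = rate/([A]^0[B]^2), so units of k = (mmol·L⁻¹)^(1-2)·hr⁻¹ = (mmol·L⁻¹)⁻¹·hr⁻¹.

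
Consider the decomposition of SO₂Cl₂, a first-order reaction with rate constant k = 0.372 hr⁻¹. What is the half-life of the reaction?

1.863 hr

Step 1: For a first-order reaction, t₁/₂ = ln(2)/k
Step 2: t₁/₂ = ln(2)/0.372
Step 3: t₁/₂ = 0.6931/0.372 = 1.863 hr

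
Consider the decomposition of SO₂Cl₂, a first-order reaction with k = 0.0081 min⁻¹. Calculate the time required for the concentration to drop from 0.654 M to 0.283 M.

103.4 min

Step 1: For first-order: t = ln([SO₂Cl₂]₀/[SO₂Cl₂])/k
Step 2: t = ln(0.654/0.283)/0.0081
Step 3: t = ln(2.311)/0.0081
Step 4: t = 0.8377/0.0081 = 103.4 min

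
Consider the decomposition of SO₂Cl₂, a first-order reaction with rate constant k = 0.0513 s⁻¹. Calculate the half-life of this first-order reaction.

13.51 s

Step 1: For a first-order reaction, t₁/₂ = ln(2)/k
Step 2: t₁/₂ = ln(2)/0.0513
Step 3: t₁/₂ = 0.6931/0.0513 = 13.51 s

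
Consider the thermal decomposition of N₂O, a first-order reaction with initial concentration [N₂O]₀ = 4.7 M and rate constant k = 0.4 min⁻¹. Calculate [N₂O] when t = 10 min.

0.08608 M

Step 1: For a first-order reaction: [N₂O] = [N₂O]₀ × e^(-kt)
Step 2: [N₂O] = 4.7 × e^(-0.4 × 10)
Step 3: [N₂O] = 4.7 × e^(-4)
Step 4: [N₂O] = 4.7 × 0.0183156 = 0.08608 M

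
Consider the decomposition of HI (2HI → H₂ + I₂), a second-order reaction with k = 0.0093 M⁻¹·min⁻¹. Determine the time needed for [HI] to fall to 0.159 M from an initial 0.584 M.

492.1 min

Step 1: For second-order: t = (1/[HI] - 1/[HI]₀)/k
Step 2: t = (1/0.159 - 1/0.584)/0.0093
Step 3: t = (6.289 - 1.712)/0.0093
Step 4: t = 4.577/0.0093 = 492.1 min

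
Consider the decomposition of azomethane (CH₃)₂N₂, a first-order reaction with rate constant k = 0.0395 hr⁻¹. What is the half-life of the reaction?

17.55 hr

Step 1: For a first-order reaction, t₁/₂ = ln(2)/k
Step 2: t₁/₂ = ln(2)/0.0395
Step 3: t₁/₂ = 0.6931/0.0395 = 17.55 hr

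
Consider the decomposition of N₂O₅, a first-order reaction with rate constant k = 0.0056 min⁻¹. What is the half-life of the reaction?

123.8 min

Step 1: For a first-order reaction, t₁/₂ = ln(2)/k
Step 2: t₁/₂ = ln(2)/0.0056
Step 3: t₁/₂ = 0.6931/0.0056 = 123.8 min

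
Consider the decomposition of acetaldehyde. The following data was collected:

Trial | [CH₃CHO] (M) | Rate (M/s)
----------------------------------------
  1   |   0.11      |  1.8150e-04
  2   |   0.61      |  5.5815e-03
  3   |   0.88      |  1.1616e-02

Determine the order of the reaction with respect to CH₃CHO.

second order (2)

Step 1: Compare trials to find order n where rate₂/rate₁ = ([CH₃CHO]₂/[CH₃CHO]₁)^n
Step 2: rate₂/rate₁ = 5.5815e-03/1.8150e-04 = 30.75
Step 3: [CH₃CHO]₂/[CH₃CHO]₁ = 0.61/0.11 = 5.545
Step 4: n = ln(30.75)/ln(5.545) = 2.00 ≈ 2
Step 5: The reaction is second order in CH₃CHO.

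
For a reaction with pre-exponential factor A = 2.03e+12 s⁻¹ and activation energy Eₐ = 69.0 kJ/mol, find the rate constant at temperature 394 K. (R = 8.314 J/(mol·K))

1.44e+03 s⁻¹

Step 1: Use the Arrhenius equation: k = A × exp(-Eₐ/RT)
Step 2: Convert Eₐ to J/mol: 69.0 kJ/mol = 69000 J/mol
Step 3: Calculate the exponent: -Eₐ/(RT) = -69000/(8.314 × 394) = -21.06410
Step 4: k = 2.03e+12 × exp(-21.06410)
Step 5: k = 2.03e+12 × 7.11177e-10 = 1.4437e+03 s⁻¹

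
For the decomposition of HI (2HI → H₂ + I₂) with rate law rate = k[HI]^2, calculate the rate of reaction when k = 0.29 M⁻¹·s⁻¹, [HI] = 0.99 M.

0.2842 M/s

Step 1: Identify the rate law: rate = k[HI]^2
Step 2: Substitute values: rate = 0.29 × (0.99)^2
Step 3: Calculate: rate = 0.29 × 0.9801 = 0.284229 M/s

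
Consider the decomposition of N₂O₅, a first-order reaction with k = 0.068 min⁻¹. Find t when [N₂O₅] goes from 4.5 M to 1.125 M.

20.39 min

Step 1: For first-order: t = ln([N₂O₅]₀/[N₂O₅])/k
Step 2: t = ln(4.5/1.125)/0.068
Step 3: t = ln(4)/0.068
Step 4: t = 1.386/0.068 = 20.39 min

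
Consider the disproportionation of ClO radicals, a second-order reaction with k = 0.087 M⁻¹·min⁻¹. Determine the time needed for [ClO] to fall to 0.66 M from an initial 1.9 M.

11.37 min

Step 1: For second-order: t = (1/[ClO] - 1/[ClO]₀)/k
Step 2: t = (1/0.66 - 1/1.9)/0.087
Step 3: t = (1.515 - 0.5263)/0.087
Step 4: t = 0.9888/0.087 = 11.37 min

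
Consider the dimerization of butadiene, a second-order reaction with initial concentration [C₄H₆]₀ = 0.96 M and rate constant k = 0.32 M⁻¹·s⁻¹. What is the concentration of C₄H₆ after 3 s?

0.4996 M

Step 1: For a second-order reaction: 1/[C₄H₆] = 1/[C₄H₆]₀ + kt
Step 2: 1/[C₄H₆] = 1/0.96 + 0.32 × 3
Step 3: 1/[C₄H₆] = 1.042 + 0.96 = 2.002
Step 4: [C₄H₆] = 1/2.002 = 0.4996 M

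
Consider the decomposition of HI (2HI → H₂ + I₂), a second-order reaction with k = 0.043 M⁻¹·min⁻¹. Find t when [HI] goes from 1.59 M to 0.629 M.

22.35 min

Step 1: For second-order: t = (1/[HI] - 1/[HI]₀)/k
Step 2: t = (1/0.629 - 1/1.59)/0.043
Step 3: t = (1.59 - 0.6289)/0.043
Step 4: t = 0.9609/0.043 = 22.35 min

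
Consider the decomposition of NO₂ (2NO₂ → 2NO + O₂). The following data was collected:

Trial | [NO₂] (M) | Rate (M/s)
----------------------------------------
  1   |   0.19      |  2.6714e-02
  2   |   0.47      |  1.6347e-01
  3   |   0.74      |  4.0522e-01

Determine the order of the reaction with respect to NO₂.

second order (2)

Step 1: Compare trials to find order n where rate₂/rate₁ = ([NO₂]₂/[NO₂]₁)^n
Step 2: rate₂/rate₁ = 1.6347e-01/2.6714e-02 = 6.119
Step 3: [NO₂]₂/[NO₂]₁ = 0.47/0.19 = 2.474
Step 4: n = ln(6.119)/ln(2.474) = 2.00 ≈ 2
Step 5: The reaction is second order in NO₂.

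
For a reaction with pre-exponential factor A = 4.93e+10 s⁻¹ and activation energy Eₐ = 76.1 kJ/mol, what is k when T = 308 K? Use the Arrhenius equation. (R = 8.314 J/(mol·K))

6.11e-03 s⁻¹

Step 1: Use the Arrhenius equation: k = A × exp(-Eₐ/RT)
Step 2: Convert Eₐ to J/mol: 76.1 kJ/mol = 76100 J/mol
Step 3: Calculate the exponent: -Eₐ/(RT) = -76100/(8.314 × 308) = -29.71830
Step 4: k = 4.93e+10 × exp(-29.71830)
Step 5: k = 4.93e+10 × 1.24024e-13 = 6.1144e-03 s⁻¹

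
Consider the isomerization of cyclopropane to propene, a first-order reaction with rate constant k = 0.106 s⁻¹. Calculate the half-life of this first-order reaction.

6.539 s

Step 1: For a first-order reaction, t₁/₂ = ln(2)/k
Step 2: t₁/₂ = ln(2)/0.106
Step 3: t₁/₂ = 0.6931/0.106 = 6.539 s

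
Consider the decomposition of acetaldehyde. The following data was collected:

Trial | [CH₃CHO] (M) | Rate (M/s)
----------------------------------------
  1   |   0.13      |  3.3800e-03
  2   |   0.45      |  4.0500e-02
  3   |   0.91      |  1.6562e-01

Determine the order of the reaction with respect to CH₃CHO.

second order (2)

Step 1: Compare trials to find order n where rate₂/rate₁ = ([CH₃CHO]₂/[CH₃CHO]₁)^n
Step 2: rate₂/rate₁ = 4.0500e-02/3.3800e-03 = 11.98
Step 3: [CH₃CHO]₂/[CH₃CHO]₁ = 0.45/0.13 = 3.462
Step 4: n = ln(11.98)/ln(3.462) = 2.00 ≈ 2
Step 5: The reaction is second order in CH₃CHO.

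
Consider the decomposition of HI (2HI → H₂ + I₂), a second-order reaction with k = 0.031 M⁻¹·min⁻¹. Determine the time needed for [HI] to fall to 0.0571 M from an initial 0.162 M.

365.8 min

Step 1: For second-order: t = (1/[HI] - 1/[HI]₀)/k
Step 2: t = (1/0.0571 - 1/0.162)/0.031
Step 3: t = (17.51 - 6.173)/0.031
Step 4: t = 11.34/0.031 = 365.8 min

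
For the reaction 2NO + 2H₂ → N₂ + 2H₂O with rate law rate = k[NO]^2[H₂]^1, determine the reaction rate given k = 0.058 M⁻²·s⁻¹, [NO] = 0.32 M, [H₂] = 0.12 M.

0.0007127 M/s

Step 1: The rate law is rate = k[NO]^2[H₂]^1
Step 2: Substitute: rate = 0.058 × (0.32)^2 × (0.12)^1
Step 3: rate = 0.058 × 0.1024 × 0.12 = 0.000712704 M/s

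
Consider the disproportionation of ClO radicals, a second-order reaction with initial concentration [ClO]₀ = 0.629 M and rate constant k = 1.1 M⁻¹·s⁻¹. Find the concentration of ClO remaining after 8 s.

0.09625 M

Step 1: For a second-order reaction: 1/[ClO] = 1/[ClO]₀ + kt
Step 2: 1/[ClO] = 1/0.629 + 1.1 × 8
Step 3: 1/[ClO] = 1.59 + 8.8 = 10.39
Step 4: [ClO] = 1/10.39 = 0.09625 M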